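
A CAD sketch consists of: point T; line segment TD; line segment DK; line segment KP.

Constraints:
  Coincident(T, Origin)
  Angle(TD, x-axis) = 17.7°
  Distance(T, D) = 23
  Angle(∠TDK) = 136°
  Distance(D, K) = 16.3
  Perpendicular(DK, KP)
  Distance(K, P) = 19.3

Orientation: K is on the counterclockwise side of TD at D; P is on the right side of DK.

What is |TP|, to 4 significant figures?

48.20

∠TDK = 136.0°, so DK runs at 17.7° + (180° − 136.0°) = 61.70° from the x-axis; with |DK| = 16.3, K = D + 16.3·(cos 61.70°, sin 61.70°) = (29.64, 21.34). DK ⟂ KP; with |KP| = 19.3 on the right of DK, P = K + 19.3·(0.8805, -0.4741) = (46.63, 12.19). Then |TP| = |P − T| = 48.20.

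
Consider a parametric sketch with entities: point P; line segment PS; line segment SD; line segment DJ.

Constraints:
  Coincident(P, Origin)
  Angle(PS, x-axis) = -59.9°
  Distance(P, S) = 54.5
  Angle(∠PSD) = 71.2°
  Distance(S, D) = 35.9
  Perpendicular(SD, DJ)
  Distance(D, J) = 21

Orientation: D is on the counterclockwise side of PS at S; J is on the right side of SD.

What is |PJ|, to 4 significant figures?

74.87

P is at the origin; PS runs at -59.9° with length 54.5, so S = 54.5·(cos -59.9°, sin -59.9°) = (27.33, -47.15). ∠PSD = 71.2°, so SD runs at -59.9° + (180° − 71.2°) = 48.90° from the x-axis; with |SD| = 35.9, D = S + 35.9·(cos 48.90°, sin 48.90°) = (50.93, -20.10). SD is perpendicular to DJ; with |DJ| = 21.0 on the right of SD, J = D + 21.0·(0.7536, -0.6574) = (66.76, -33.90). Then |PJ| = |J − P| = 74.87.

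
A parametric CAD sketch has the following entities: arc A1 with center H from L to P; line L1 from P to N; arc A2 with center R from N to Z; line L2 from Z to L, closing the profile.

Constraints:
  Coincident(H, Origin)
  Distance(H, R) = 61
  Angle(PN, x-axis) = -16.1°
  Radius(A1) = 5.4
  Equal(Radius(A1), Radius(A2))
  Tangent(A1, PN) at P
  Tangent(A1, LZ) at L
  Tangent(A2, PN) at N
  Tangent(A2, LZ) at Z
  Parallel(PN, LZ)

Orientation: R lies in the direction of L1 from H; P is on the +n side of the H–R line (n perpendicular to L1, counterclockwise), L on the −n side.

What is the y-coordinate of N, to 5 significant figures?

-11.728

The slot axis is L1's direction at -16.1°, so u = (cos -16.1°, sin -16.1°) = (0.96078, -0.27731) and n = (−sin -16.1°, cos -16.1°) = (0.27731, 0.96078). H is at the origin and R lies 61.0 along u from H, so R = 61.0·u = (58.608, -16.916). Tangency of A1 to both parallel lines with radius 5.4 puts P and L at H ± 5.4·n: P = (1.4975, 5.1882), L = (-1.4975, -5.1882). Equal radii place N and Z the same way about R: N = R + 5.4·n = (60.105, -11.728), Z = R − 5.4·n = (57.110, -22.104). So N.y = -11.728.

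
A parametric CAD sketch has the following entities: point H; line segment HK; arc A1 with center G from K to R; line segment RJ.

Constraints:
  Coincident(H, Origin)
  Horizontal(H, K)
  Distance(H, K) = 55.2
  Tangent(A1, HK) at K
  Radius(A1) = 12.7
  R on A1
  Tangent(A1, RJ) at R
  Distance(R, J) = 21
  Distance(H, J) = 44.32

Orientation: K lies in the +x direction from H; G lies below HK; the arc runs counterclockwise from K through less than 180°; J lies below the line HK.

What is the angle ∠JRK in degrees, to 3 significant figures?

147°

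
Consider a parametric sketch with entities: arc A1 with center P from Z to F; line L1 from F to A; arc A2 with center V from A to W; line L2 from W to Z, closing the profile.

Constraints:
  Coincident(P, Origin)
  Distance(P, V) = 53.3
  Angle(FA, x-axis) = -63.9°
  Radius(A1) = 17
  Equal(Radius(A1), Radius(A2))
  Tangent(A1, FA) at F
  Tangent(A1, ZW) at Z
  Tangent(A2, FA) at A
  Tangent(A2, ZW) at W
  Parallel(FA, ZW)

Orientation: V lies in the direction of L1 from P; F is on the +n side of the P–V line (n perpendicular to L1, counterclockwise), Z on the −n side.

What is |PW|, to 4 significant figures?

55.95

Tangency of A1 to both parallel lines with radius 17.0 puts F and Z at P ± 17.0·n: F = (15.27, 7.479), Z = (-15.27, -7.479). Equal radii place A and W the same way about V: A = V + 17.0·n = (38.72, -40.39), W = V − 17.0·n = (8.182, -55.34). Then |PW| = |W − P| = 55.95.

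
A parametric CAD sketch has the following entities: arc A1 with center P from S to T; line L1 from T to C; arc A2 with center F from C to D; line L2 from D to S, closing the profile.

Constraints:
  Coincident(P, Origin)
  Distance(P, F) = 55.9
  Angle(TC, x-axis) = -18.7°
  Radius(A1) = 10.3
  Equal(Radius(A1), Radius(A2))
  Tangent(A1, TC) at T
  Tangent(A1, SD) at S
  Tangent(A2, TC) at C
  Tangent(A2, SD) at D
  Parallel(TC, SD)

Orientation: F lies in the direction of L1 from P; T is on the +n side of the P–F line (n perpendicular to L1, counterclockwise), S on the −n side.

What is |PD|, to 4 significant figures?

56.84

The slot axis is L1's direction at -18.7°, so u = (cos -18.7°, sin -18.7°) = (0.9472, -0.3206) and n = (−sin -18.7°, cos -18.7°) = (0.3206, 0.9472). P is at the origin and F lies 55.9 along u from P, so F = 55.9·u = (52.95, -17.92). Tangency of A1 to both parallel lines with radius 10.3 puts T and S at P ± 10.3·n: T = (3.302, 9.756), S = (-3.302, -9.756). Equal radii place C and D the same way about F: C = F + 10.3·n = (56.25, -8.166), D = F − 10.3·n = (49.65, -27.68). Then |PD| = |D − P| = 56.84.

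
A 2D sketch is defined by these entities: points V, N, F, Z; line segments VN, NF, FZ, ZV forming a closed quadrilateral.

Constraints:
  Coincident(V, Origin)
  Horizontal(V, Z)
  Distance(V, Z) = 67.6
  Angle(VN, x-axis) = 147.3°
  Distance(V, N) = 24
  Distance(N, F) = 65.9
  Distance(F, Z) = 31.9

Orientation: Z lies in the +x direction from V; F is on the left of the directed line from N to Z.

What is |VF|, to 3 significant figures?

50.3

Checks: |NF| = 65.90 ✓; |FZ| = 31.90 ✓.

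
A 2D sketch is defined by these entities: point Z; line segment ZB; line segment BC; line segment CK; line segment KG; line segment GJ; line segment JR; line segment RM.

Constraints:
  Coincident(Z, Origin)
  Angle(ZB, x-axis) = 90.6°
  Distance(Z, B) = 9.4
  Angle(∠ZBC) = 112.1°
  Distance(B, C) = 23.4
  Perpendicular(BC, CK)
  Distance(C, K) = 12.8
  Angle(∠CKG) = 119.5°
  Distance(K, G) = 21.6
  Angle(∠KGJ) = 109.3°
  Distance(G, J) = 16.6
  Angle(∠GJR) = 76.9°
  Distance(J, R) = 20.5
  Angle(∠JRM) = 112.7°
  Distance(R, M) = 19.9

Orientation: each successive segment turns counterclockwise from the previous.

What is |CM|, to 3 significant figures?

11.2

Z is at the origin; ZB runs at 90.6° with length 9.4, so B = (-0.0984, 9.40). ∠ZBC = 112.1° gives BC at 158° from the x-axis; with |BC| = 23.4, C = (-21.9, 18.0). BC is perpendicular to CK, so CK runs at -112°; with |CK| = 12.8, K = (-26.6, 6.07). ∠CKG = 119.5° gives KG at -51.0° from the x-axis; with |KG| = 21.6, G = (-13.0, -10.7). ∠KGJ = 109.3° gives GJ at 19.7° from the x-axis; with |GJ| = 16.6, J = (2.66, -5.12). ∠GJR = 76.9° gives JR at 123° from the x-axis; with |JR| = 20.5, R = (-8.44, 12.1). ∠JRM = 112.7° gives RM at -170° from the x-axis; with |RM| = 19.9, M = (-28.0, 8.62). Then |CM| = |M − C| = 11.2.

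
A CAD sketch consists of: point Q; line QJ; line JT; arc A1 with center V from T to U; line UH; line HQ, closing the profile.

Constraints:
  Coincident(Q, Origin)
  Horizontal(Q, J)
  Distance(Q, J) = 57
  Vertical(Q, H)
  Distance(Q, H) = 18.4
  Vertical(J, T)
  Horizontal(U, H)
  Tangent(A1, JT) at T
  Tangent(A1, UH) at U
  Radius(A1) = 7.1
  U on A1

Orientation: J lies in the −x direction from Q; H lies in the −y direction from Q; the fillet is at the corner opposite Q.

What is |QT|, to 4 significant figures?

58.11

The virtual corner opposite Q is at (-57.00, -18.40). Tangency of A1 to JT means the radius VT is perpendicular to JT and A1 meets UH tangentially, so VU is at right angles to UH, with radius 7.1, so the center V sits 7.1 in from both sides at V = (-49.90, -11.30). That places the tangent points at T = (-57.00, -11.30) on JT and U = (-49.90, -18.40) on UH. Then |QT| = |T − Q| = 58.11.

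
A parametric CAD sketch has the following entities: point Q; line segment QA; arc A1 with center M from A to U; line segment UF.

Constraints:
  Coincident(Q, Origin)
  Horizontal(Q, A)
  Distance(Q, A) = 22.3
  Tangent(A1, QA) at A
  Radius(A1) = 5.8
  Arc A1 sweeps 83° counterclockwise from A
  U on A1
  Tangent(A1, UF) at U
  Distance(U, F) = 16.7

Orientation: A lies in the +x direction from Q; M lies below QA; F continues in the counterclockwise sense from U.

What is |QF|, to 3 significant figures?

26.1

Q is at the origin; Q and A share the same y with |QA| = 22.3 and A on the +x side, so A = (22.3, 0.00). Since A1 is tangent to QA there, MA ⟂ QA, so M = A + (0, -5.8) = (22.3, -5.80). On A1, A sits at bearing 90° from M; an 83° counterclockwise sweep puts U at bearing 173°, so U = M + 5.8·(cos 173°, sin 173°) = (16.5, -5.09). Tangency of A1 to UF means the radius MU is perpendicular to UF, so UF runs along (−sin 173°, cos 173°); with |UF| = 16.7, F = (14.5, -21.7). Then |QF| = |F − Q| = 26.1.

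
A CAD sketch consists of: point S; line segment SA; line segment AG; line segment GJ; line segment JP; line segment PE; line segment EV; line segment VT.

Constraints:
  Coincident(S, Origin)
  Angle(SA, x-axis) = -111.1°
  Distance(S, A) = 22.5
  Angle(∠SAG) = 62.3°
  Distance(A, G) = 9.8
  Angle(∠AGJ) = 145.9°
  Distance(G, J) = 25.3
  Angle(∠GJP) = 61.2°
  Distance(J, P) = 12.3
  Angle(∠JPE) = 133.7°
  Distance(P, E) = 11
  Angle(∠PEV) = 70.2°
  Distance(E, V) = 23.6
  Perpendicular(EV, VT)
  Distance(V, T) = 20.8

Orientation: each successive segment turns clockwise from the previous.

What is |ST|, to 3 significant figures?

31.3

S is at the origin; SA runs at -111.1° with length 22.5, so A = (-8.10, -21.0). ∠SAG = 62.3° gives AG at 131° from the x-axis; with |AG| = 9.8, G = (-14.6, -13.6). ∠AGJ = 145.9° gives GJ at 97.1° from the x-axis; with |GJ| = 25.3, J = (-17.7, 11.5). ∠GJP = 61.2° gives JP at -21.7° from the x-axis; with |JP| = 12.3, P = (-6.25, 6.94). ∠JPE = 133.7° gives PE at -68.0° from the x-axis; with |PE| = 11.0, E = (-2.13, -3.26). ∠PEV = 70.2° gives EV at -178° from the x-axis; with |EV| = 23.6, V = (-25.7, -4.16). EV ⟂ VT, so VT runs at 92.2°; with |VT| = 20.8, T = (-26.5, 16.6). Then |ST| = |T − S| = 31.3.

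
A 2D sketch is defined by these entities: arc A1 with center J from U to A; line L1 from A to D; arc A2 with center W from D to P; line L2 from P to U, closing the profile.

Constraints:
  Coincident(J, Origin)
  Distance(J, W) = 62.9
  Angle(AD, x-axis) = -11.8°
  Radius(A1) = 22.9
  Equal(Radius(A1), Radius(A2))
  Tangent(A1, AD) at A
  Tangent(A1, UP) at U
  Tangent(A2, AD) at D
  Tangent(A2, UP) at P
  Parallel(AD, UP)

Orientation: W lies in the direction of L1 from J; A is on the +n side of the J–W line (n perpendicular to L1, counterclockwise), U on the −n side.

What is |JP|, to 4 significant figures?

66.94

The slot axis is L1's direction at -11.8°, so u = (cos -11.8°, sin -11.8°) = (0.9789, -0.2045) and n = (−sin -11.8°, cos -11.8°) = (0.2045, 0.9789). J is at the origin and W lies 62.9 along u from J, so W = 62.9·u = (61.57, -12.86). Tangency of A1 to both parallel lines with radius 22.9 puts A and U at J ± 22.9·n: A = (4.683, 22.42), U = (-4.683, -22.42). Equal radii place D and P the same way about W: D = W + 22.9·n = (66.25, 9.553), P = W − 22.9·n = (56.89, -35.28). Then |JP| = |P − J| = 66.94.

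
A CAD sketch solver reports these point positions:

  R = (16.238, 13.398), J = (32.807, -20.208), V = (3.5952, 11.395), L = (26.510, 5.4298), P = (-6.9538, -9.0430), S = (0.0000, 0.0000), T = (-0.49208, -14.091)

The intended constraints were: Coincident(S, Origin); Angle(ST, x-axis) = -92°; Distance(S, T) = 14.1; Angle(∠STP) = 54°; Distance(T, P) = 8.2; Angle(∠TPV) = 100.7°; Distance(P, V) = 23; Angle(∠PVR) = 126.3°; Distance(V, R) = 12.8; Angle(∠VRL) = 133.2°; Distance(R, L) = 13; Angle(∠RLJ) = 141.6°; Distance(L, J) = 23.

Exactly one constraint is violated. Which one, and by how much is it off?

Distance(L, J) = 23 — off by 3.40.

S = (0.00, 0.00) ✓; ST at -92.00° ✓; |ST| = 14.10 ✓; ∠STP = 54.00° ✓; |TP| = 8.200 ✓; ∠TPV = 100.7° ✓; |PV| = 23.00 ✓; ∠PVR = 126.3° ✓; |VR| = 12.80 ✓; ∠VRL = 133.2° ✓; |RL| = 13.00 ✓; ∠RLJ = 141.6° ✓; |LJ| = 26.40 ✗.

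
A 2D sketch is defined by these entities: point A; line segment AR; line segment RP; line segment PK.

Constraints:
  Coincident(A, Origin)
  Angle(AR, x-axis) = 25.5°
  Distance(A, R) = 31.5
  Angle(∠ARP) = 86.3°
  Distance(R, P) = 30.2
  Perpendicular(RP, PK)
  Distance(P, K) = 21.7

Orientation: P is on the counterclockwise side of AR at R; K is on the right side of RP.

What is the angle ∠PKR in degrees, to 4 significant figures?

54.30°

A is at the origin; AR runs at 25.5° with length 31.5, so R = 31.5·(cos 25.5°, sin 25.5°) = (28.43, 13.56). ∠ARP = 86.3°, so RP runs at 25.5° + (180° − 86.3°) = 119.2° from the x-axis; with |RP| = 30.2, P = R + 30.2·(cos 119.2°, sin 119.2°) = (13.70, 39.92). RP is perpendicular to PK; with |PK| = 21.7 on the right of RP, K = P + 21.7·(0.8729, 0.4879) = (32.64, 50.51). Then cos ∠PKR = KP·KR / (|KP||KR|), giving 54.30°.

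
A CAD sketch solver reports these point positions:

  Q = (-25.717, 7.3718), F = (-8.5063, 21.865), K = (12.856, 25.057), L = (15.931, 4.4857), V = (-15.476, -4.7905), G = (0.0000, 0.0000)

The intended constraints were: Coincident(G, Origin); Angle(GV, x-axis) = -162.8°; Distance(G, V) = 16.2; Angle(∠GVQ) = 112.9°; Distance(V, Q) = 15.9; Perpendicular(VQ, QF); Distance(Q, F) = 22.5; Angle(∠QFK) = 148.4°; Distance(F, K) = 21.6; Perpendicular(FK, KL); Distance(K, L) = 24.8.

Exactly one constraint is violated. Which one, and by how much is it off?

Distance(K, L) = 24.8 — off by 4.00.

G = (0.00, 0.00) ✓; GV at -162.8° ✓; |GV| = 16.20 ✓; ∠GVQ = 112.9° ✓; |VQ| = 15.90 ✓; ∠(VQ, QF) = 90.00° ✓; |QF| = 22.50 ✓; ∠QFK = 148.4° ✓; |FK| = 21.60 ✓; ∠(FK, KL) = 90.00° ✓; |KL| = 20.80 ✗.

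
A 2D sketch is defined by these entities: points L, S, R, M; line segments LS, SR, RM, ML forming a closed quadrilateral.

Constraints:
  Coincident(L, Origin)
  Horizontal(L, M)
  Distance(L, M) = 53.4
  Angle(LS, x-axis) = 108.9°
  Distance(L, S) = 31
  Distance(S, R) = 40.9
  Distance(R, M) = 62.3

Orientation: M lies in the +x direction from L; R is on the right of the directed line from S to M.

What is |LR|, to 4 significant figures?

13.92

Checks: |SR| = 40.90 ✓; |RM| = 62.30 ✓.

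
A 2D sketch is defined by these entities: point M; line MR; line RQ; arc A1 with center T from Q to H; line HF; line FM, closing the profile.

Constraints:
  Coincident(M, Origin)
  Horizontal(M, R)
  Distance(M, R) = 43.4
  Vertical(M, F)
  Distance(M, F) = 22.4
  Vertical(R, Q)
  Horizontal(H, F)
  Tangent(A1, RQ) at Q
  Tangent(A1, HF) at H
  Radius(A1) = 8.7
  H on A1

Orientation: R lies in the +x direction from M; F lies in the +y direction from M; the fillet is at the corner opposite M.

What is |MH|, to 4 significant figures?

41.30

M is at the origin; M and R share the same y with |MR| = 43.4 and R on the +x side, so R = (43.40, 0.000). MF is vertical with |MF| = 22.4 and F on the +y side, so F = (0.000, 22.40). The virtual corner opposite M is at (43.40, 22.40). Tangency of A1 to RQ means the radius TQ is perpendicular to RQ and the tangent condition forces TH to be normal to HF, with radius 8.7, so the center T sits 8.7 in from both sides at T = (34.70, 13.70). That places the tangent points at Q = (43.40, 13.70) on RQ and H = (34.70, 22.40) on HF. Then |MH| = |H − M| = 41.30.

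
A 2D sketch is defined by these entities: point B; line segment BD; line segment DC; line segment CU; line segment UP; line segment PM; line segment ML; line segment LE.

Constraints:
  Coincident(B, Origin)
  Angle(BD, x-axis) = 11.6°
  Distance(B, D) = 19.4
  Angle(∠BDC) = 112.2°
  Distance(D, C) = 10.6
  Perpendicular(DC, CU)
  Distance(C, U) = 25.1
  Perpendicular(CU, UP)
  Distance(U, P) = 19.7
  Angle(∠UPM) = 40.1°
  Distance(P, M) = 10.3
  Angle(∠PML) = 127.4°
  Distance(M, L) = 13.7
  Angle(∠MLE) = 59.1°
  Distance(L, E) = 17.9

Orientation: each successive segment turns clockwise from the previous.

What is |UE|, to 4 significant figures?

14.23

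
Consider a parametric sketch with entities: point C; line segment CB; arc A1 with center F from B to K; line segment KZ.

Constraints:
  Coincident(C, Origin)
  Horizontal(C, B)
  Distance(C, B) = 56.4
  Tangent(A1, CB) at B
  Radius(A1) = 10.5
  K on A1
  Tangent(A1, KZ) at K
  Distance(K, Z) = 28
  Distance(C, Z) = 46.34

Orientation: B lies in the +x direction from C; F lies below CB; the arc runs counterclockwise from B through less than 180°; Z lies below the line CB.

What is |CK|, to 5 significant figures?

47.357

Checks: |FK| = 10.50 ✓; ∠(FK, KZ) = 90.00° ✓; |KZ| = 28.00 ✓; |CZ| = 46.34 ✓.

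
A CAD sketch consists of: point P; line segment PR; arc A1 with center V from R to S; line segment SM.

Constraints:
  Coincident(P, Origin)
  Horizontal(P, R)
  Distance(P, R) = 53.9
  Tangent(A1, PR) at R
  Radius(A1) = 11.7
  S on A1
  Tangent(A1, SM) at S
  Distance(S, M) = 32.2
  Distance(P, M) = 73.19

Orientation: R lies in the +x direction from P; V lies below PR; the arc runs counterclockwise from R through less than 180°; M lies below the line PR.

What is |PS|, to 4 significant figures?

46.43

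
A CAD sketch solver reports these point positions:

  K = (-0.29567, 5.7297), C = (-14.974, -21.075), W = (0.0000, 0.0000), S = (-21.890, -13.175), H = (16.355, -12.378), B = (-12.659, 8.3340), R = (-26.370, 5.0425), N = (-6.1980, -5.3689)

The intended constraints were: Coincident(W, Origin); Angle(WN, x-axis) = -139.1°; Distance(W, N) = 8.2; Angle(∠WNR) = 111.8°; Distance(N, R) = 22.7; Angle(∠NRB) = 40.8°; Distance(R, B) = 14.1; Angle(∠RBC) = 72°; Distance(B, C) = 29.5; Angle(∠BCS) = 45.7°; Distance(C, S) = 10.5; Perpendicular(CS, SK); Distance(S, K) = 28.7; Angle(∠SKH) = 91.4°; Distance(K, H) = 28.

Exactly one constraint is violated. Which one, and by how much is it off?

Distance(K, H) = 28 — off by 3.40.

W = (0.00, 0.00) ✓; WN at -139.1° ✓; |WN| = 8.200 ✓; ∠WNR = 111.8° ✓; |NR| = 22.70 ✓; ∠NRB = 40.80° ✓; |RB| = 14.10 ✓; ∠RBC = 72.00° ✓; |BC| = 29.50 ✓; ∠BCS = 45.70° ✓; |CS| = 10.50 ✓; ∠(CS, SK) = 90.00° ✓; |SK| = 28.70 ✓; ∠SKH = 91.40° ✓; |KH| = 24.60 ✗.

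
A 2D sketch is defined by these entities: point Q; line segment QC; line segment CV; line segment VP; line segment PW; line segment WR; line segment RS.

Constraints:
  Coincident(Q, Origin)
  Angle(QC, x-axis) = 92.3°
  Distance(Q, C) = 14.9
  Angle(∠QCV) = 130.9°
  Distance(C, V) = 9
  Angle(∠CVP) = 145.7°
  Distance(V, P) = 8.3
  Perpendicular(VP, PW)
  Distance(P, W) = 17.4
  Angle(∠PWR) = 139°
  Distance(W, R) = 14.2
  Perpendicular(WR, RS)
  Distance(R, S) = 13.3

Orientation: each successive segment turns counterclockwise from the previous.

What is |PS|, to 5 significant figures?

27.397

Q is at the origin; QC runs at 92.3° with length 14.9, so C = (-0.59796, 14.888). ∠QCV = 130.9° gives CV at 141.40° from the x-axis; with |CV| = 9.0, V = (-7.6316, 20.503). ∠CVP = 145.7° gives VP at 175.70° from the x-axis; with |VP| = 8.3, P = (-15.908, 21.125). The perpendicularity gives PW at right angles to VP, so PW runs at -94.300°; with |PW| = 17.4, W = (-17.213, 3.7742). ∠PWR = 139.0° gives WR at -53.300° from the x-axis; with |WR| = 14.2, R = (-8.7266, -7.6110). WR ⟂ RS, so RS runs at 36.700°; with |RS| = 13.3, S = (1.9370, 0.33742). Then |PS| = |S − P| = 27.397.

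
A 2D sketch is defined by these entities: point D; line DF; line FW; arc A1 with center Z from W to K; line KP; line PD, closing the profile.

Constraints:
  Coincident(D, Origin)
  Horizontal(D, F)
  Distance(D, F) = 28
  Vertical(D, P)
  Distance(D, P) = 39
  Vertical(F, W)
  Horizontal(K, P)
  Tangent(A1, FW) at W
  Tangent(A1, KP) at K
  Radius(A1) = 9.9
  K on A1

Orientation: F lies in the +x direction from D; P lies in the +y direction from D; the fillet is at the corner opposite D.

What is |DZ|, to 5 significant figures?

34.270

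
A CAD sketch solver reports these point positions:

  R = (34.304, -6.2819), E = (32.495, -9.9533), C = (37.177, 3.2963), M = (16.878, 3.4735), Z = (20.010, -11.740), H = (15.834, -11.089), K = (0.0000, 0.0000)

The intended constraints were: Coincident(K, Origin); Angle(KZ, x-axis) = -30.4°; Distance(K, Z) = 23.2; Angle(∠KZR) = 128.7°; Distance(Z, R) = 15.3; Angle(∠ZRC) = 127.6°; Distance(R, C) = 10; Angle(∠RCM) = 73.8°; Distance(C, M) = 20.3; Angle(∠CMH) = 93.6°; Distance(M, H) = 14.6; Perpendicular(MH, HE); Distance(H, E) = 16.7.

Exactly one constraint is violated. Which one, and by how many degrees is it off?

Perpendicular(MH, HE) — off by 8.00°.

K = (0.00, 0.00) ✓; KZ at -30.40° ✓; |KZ| = 23.20 ✓; ∠KZR = 128.7° ✓; |ZR| = 15.30 ✓; ∠ZRC = 127.6° ✓; |RC| = 10.00 ✓; ∠RCM = 73.80° ✓; |CM| = 20.30 ✓; ∠CMH = 93.60° ✓; |MH| = 14.60 ✓; ∠(MH, HE) = 98.00° ✗; |HE| = 16.70 ✓.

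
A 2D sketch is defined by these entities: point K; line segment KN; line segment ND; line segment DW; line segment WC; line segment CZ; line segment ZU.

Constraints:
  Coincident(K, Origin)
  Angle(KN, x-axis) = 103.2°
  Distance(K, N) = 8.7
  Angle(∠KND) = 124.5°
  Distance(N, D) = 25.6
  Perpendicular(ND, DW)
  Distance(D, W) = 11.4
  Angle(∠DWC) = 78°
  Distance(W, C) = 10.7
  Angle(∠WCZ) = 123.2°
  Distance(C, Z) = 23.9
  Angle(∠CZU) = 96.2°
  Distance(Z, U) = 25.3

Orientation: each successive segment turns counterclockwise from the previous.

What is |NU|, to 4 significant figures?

38.09

K is at the origin; KN runs at 103.2° with length 8.7, so N = (-1.987, 8.470). ∠KND = 124.5° gives ND at 158.7° from the x-axis; with |ND| = 25.6, D = (-25.84, 17.77). ND is perpendicular to DW, so DW runs at -111.3°; with |DW| = 11.4, W = (-29.98, 7.148). ∠DWC = 78.0° gives WC at -9.300° from the x-axis; with |WC| = 10.7, C = (-19.42, 5.419). ∠WCZ = 123.2° gives CZ at 47.50° from the x-axis; with |CZ| = 23.9, Z = (-3.273, 23.04). ∠CZU = 96.2° gives ZU at 131.3° from the x-axis; with |ZU| = 25.3, U = (-19.97, 42.05). Then |NU| = |U − N| = 38.09.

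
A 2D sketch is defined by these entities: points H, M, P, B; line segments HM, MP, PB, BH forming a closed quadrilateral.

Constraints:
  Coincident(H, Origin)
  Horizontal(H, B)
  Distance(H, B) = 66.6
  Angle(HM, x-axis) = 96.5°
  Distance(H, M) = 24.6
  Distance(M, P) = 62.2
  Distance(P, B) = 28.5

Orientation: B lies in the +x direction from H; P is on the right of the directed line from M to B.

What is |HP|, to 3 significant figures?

46.8

Checks: |MP| = 62.20 ✓; |PB| = 28.50 ✓.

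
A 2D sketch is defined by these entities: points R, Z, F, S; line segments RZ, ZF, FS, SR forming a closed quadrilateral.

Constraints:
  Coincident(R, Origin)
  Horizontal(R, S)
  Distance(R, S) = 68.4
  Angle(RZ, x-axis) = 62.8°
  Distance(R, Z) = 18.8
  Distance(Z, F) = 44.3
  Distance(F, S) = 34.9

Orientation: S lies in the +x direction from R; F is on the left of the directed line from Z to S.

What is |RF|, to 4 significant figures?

59.08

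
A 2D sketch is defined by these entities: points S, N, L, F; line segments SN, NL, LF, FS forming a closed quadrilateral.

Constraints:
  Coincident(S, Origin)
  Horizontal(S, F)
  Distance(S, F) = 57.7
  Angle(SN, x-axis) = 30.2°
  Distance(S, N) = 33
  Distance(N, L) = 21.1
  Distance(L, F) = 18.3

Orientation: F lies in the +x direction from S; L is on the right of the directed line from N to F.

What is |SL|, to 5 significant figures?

39.484

S is at the origin; S and F share the same y with |SF| = 57.7 and F in +x, so F = (57.7, 0). SN runs at 30.2° with |SN| = 33.0, so N = (28.521, 16.600). L is determined by |NL| = 21.1 and |LF| = 18.3 together: it lies at the intersection of circle(N, 21.1) and circle(F, 18.3). With |NF| = 33.570, the foot of the radical line on NF is 18.428 from N and the perpendicular offset is √(21.1² − 18.428²) = 10.277. Taking the right-of-NF solution: L = (39.457, -1.4451).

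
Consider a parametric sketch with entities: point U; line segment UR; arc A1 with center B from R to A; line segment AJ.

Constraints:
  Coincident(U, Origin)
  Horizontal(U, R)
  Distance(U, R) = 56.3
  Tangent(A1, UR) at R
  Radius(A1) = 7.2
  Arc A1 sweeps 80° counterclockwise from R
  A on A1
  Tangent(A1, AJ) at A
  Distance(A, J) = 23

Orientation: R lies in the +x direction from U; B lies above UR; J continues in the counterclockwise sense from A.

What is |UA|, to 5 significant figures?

63.669

U is at the origin; U and R share the same y with |UR| = 56.3 and R on the +x side, so R = (56.300, 0.0000). A1 meets UR tangentially, so BR is at right angles to UR, so B = R + (0, 7.2) = (56.300, 7.2000). On A1, R sits at bearing -90° from B; an 80° counterclockwise sweep puts A at bearing -10°, so A = B + 7.2·(cos -10°, sin -10°) = (63.391, 5.9497). Then |UA| = |A − U| = 63.669.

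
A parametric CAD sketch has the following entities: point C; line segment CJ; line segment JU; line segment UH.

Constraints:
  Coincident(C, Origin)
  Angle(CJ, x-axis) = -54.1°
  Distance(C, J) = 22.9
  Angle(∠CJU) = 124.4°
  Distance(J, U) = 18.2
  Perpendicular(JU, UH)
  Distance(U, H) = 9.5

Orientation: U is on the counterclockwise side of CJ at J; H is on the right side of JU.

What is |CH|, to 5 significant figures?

42.141

∠CJU = 124.4°, so JU runs at -54.1° + (180° − 124.4°) = 1.5000° from the x-axis; with |JU| = 18.2, U = J + 18.2·(cos 1.5000°, sin 1.5000°) = (31.622, -18.074). The perpendicularity gives UH at right angles to JU; with |UH| = 9.5 on the right of JU, H = U + 9.5·(0.026177, -0.99966) = (31.870, -27.570). Then |CH| = |H − C| = 42.141.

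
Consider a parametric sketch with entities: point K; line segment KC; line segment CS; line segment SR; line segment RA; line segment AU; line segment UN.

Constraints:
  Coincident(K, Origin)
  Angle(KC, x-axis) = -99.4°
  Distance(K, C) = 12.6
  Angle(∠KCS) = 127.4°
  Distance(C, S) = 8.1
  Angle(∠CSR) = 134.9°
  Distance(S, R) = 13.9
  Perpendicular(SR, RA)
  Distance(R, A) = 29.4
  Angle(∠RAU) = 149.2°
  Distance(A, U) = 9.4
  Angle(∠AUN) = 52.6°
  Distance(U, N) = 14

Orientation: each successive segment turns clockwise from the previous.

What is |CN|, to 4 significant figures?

21.06

K is at the origin; KC runs at -99.4° with length 12.6, so C = (-2.058, -12.43). ∠KCS = 127.4° gives CS at -152.0° from the x-axis; with |CS| = 8.1, S = (-9.210, -16.23). ∠CSR = 134.9° gives SR at 162.9° from the x-axis; with |SR| = 13.9, R = (-22.50, -12.15). The perpendicularity gives RA at right angles to SR, so RA runs at 72.90°; with |RA| = 29.4, A = (-13.85, 15.95). ∠RAU = 149.2° gives AU at 42.10° from the x-axis; with |AU| = 9.4, U = (-6.876, 22.26). ∠AUN = 52.6° gives UN at -85.30° from the x-axis; with |UN| = 14.0, N = (-5.729, 8.303). Then |CN| = |N − C| = 21.06.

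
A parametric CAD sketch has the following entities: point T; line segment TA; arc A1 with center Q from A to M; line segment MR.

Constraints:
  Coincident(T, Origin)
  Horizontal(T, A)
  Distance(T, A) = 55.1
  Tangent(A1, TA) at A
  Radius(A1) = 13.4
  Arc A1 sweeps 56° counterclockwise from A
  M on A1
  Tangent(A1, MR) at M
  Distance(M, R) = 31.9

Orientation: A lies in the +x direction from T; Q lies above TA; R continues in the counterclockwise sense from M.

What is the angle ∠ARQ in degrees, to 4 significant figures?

14.97°

On A1, A sits at bearing -90° from Q; a 56° counterclockwise sweep puts M at bearing -34°, so M = Q + 13.4·(cos -34°, sin -34°) = (66.21, 5.907). Since A1 is tangent to MR there, QM ⟂ MR, so MR runs along (−sin -34°, cos -34°); with |MR| = 31.9, R = (84.05, 32.35). Then cos ∠ARQ = RA·RQ / (|RA||RQ|), giving 14.97°.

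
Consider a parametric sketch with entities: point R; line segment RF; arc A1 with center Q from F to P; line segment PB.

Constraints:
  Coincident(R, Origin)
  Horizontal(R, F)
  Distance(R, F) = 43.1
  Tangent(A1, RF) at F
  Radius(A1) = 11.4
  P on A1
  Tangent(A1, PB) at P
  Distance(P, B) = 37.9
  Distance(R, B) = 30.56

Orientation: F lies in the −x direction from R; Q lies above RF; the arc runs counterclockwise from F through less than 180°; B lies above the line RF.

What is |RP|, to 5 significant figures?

35.328

Checks: |QP| = 11.40 ✓; ∠(QP, PB) = 90.00° ✓; |PB| = 37.90 ✓; |RB| = 30.56 ✓.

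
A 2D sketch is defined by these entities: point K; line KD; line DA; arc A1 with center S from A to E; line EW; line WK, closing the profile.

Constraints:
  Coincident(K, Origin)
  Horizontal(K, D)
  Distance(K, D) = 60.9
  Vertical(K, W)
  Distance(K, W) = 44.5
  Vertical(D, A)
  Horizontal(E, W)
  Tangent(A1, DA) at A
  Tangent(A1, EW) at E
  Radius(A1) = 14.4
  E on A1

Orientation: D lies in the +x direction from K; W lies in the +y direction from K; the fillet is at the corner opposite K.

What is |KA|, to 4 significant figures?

67.93

K is at the origin; KD is horizontal with |KD| = 60.9 and D on the +x side, so D = (60.90, 0.000). K and W share the same x with |KW| = 44.5 and W on the +y side, so W = (0.000, 44.50). The virtual corner opposite K is at (60.90, 44.50). Tangency of A1 to DA means the radius SA is perpendicular to DA and since A1 is tangent to EW there, SE ⟂ EW, with radius 14.4, so the center S sits 14.4 in from both sides at S = (46.50, 30.10). That places the tangent points at A = (60.90, 30.10) on DA and E = (46.50, 44.50) on EW. Then |KA| = |A − K| = 67.93.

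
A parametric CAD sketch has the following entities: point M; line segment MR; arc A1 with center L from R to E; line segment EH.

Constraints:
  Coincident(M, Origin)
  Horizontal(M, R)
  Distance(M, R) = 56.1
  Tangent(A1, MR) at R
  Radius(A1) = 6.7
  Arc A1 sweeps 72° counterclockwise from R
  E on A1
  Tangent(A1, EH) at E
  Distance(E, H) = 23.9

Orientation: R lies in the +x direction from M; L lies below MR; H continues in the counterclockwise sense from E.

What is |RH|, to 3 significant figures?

30.6

On A1, R sits at bearing 90° from L; a 72° counterclockwise sweep puts E at bearing 162°, so E = L + 6.7·(cos 162°, sin 162°) = (49.7, -4.63). The tangent condition forces LE to be normal to EH, so EH runs along (−sin 162°, cos 162°); with |EH| = 23.9, H = (42.3, -27.4). Then |RH| = |H − R| = 30.6.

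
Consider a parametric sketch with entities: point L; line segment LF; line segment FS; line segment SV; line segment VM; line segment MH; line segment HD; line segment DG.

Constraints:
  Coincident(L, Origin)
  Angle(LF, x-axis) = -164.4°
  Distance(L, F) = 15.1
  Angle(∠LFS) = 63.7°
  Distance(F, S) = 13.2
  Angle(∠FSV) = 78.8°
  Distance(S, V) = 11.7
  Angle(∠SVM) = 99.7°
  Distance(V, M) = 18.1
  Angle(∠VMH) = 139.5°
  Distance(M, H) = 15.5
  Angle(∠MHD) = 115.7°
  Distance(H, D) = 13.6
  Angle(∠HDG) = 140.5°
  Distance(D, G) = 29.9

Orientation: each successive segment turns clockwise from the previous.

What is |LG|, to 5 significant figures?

42.882

L is at the origin; LF runs at -164.4° with length 15.1, so F = (-14.544, -4.0607). ∠LFS = 63.7° gives FS at 79.300° from the x-axis; with |FS| = 13.2, S = (-12.093, 8.9098). ∠FSV = 78.8° gives SV at -21.900° from the x-axis; with |SV| = 11.7, V = (-1.2373, 4.5458). ∠SVM = 99.7° gives VM at -102.20° from the x-axis; with |VM| = 18.1, M = (-5.0623, -13.145). ∠VMH = 139.5° gives MH at -142.70° from the x-axis; with |MH| = 15.5, H = (-17.392, -22.538). ∠MHD = 115.7° gives HD at 153.00° from the x-axis; with |HD| = 13.6, D = (-29.510, -16.364). ∠HDG = 140.5° gives DG at 113.50° from the x-axis; with |DG| = 29.9, G = (-41.432, 11.056). Then |LG| = |G − L| = 42.882.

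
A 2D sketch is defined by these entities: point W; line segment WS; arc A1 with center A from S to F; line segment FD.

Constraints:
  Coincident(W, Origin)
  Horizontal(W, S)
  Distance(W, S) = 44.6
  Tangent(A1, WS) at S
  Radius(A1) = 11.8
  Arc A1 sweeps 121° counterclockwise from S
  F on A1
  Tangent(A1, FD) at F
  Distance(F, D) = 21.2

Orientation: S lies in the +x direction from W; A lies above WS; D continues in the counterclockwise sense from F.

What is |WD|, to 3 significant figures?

56.7

On A1, S sits at bearing -90° from A; a 121° counterclockwise sweep puts F at bearing 31°, so F = A + 11.8·(cos 31°, sin 31°) = (54.7, 17.9). A1 meets FD tangentially, so AF is at right angles to FD, so FD runs along (−sin 31°, cos 31°); with |FD| = 21.2, D = (43.8, 36.0). Then |WD| = |D − W| = 56.7.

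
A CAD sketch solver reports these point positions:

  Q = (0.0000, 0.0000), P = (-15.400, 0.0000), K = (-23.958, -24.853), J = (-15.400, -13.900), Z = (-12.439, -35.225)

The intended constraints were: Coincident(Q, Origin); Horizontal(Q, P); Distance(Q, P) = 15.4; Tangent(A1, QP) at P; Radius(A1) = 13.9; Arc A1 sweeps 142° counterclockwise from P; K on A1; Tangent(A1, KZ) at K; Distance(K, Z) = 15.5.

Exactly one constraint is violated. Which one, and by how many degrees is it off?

Tangent(A1, KZ) at K — off by 4.00°.

Q = (0.00, 0.00) ✓; Q.y = 0.00, P.y = 0.00 ✓; |QP| = 15.40 ✓; ∠(JP, PQ) = 90.00° ✓; |JP| = 13.90 ✓; bearing(J→K) − bearing(J→P) = 142.0° ✓; |JK| = 13.90 ✓; ∠(JK, KZ) = 94.00° ✗; |KZ| = 15.50 ✓.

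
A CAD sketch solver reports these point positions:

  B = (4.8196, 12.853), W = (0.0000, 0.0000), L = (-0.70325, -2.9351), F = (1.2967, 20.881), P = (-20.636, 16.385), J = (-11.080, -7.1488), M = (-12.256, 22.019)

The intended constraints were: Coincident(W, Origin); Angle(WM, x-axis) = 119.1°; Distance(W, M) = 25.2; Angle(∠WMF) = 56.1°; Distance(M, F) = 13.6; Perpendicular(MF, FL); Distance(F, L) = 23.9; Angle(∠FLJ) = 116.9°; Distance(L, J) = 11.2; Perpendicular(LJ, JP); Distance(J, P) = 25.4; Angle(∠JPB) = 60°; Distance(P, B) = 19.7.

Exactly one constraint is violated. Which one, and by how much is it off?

Distance(P, B) = 19.7 — off by 6.00.

W = (0.00, 0.00) ✓; WM at 119.1° ✓; |WM| = 25.20 ✓; ∠WMF = 56.10° ✓; |MF| = 13.60 ✓; ∠(MF, FL) = 90.00° ✓; |FL| = 23.90 ✓; ∠FLJ = 116.9° ✓; |LJ| = 11.20 ✓; ∠(LJ, JP) = 90.00° ✓; |JP| = 25.40 ✓; ∠JPB = 60.00° ✓; |PB| = 25.70 ✗.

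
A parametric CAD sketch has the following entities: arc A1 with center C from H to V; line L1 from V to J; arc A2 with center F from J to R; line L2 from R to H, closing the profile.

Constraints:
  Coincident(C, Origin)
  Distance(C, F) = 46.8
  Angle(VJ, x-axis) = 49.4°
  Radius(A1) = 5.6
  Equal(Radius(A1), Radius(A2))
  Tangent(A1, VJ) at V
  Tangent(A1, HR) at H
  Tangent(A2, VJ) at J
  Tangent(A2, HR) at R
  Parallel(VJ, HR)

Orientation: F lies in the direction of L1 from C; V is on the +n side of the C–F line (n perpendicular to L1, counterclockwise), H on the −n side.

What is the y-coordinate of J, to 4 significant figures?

39.18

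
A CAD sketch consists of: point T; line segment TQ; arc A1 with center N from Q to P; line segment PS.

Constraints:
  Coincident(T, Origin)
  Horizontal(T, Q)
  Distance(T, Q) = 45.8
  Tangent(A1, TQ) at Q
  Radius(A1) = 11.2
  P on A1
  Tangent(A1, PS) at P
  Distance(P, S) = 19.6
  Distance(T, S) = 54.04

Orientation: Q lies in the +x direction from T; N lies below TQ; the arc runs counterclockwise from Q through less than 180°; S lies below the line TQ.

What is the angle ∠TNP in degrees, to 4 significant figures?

34.80°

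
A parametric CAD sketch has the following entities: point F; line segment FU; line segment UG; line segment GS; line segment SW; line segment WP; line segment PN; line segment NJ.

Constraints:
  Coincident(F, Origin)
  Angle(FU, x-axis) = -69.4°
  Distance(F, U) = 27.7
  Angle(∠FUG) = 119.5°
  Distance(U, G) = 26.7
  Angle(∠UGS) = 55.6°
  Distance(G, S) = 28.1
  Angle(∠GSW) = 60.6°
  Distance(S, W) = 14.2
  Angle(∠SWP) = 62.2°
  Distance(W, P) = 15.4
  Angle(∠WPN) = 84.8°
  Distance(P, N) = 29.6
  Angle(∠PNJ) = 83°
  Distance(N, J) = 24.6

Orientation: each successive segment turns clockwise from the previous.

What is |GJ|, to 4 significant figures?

48.47

F is at the origin; FU runs at -69.4° with length 27.7, so U = (9.746, -25.93). ∠FUG = 119.5° gives UG at -129.9° from the x-axis; with |UG| = 26.7, G = (-7.381, -46.41). ∠UGS = 55.6° gives GS at 105.7° from the x-axis; with |GS| = 28.1, S = (-14.98, -19.36). ∠GSW = 60.6° gives SW at -13.70° from the x-axis; with |SW| = 14.2, W = (-1.189, -22.72). ∠SWP = 62.2° gives WP at -131.5° from the x-axis; with |WP| = 15.4, P = (-11.39, -34.26). ∠WPN = 84.8° gives PN at 133.3° from the x-axis; with |PN| = 29.6, N = (-31.69, -12.72). ∠PNJ = 83.0° gives NJ at 36.30° from the x-axis; with |NJ| = 24.6, J = (-11.87, 1.848). Then |GJ| = |J − G| = 48.47.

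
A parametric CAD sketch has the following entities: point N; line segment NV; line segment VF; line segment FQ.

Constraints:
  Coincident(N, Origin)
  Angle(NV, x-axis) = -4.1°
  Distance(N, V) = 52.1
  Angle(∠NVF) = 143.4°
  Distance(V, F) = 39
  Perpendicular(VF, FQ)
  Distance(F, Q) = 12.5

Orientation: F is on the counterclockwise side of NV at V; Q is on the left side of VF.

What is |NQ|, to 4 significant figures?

82.93

N is at the origin; NV runs at -4.1° with length 52.1, so V = 52.1·(cos -4.1°, sin -4.1°) = (51.97, -3.725). ∠NVF = 143.4°, so VF runs at -4.1° + (180° − 143.4°) = 32.50° from the x-axis; with |VF| = 39.0, F = V + 39.0·(cos 32.50°, sin 32.50°) = (84.86, 17.23). VF is perpendicular to FQ; with |FQ| = 12.5 on the left of VF, Q = F + 12.5·(-0.5373, 0.8434) = (78.14, 27.77). Then |NQ| = |Q − N| = 82.93.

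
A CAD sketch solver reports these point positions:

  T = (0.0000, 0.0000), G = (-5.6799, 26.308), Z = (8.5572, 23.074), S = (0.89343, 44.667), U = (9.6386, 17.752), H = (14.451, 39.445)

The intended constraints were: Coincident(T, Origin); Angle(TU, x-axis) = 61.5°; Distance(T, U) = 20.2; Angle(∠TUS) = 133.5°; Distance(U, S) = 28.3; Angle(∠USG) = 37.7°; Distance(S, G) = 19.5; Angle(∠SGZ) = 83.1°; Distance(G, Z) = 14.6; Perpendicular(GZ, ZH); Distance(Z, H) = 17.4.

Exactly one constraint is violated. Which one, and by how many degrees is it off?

Perpendicular(GZ, ZH) — off by 7.00°.

T = (0.00, 0.00) ✓; TU at 61.50° ✓; |TU| = 20.20 ✓; ∠TUS = 133.5° ✓; |US| = 28.30 ✓; ∠USG = 37.70° ✓; |SG| = 19.50 ✓; ∠SGZ = 83.10° ✓; |GZ| = 14.60 ✓; ∠(GZ, ZH) = 83.00° ✗; |ZH| = 17.40 ✓.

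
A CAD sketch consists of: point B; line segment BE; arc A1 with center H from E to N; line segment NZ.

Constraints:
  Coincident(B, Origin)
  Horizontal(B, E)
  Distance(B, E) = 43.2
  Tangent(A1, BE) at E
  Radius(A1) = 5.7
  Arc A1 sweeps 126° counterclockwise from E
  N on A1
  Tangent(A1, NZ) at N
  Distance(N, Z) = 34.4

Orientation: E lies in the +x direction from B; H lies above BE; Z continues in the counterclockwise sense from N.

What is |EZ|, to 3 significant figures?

40.0

B is at the origin; B and E share the same y with |BE| = 43.2 and E on the +x side, so E = (43.2, 0.00). A1 meets BE tangentially, so HE is at right angles to BE, so H = E + (0, 5.7) = (43.2, 5.70). On A1, E sits at bearing -90° from H; a 126° counterclockwise sweep puts N at bearing 36°, so N = H + 5.7·(cos 36°, sin 36°) = (47.8, 9.05). The tangent condition forces HN to be normal to NZ, so NZ runs along (−sin 36°, cos 36°); with |NZ| = 34.4, Z = (27.6, 36.9). Then |EZ| = |Z − E| = 40.0.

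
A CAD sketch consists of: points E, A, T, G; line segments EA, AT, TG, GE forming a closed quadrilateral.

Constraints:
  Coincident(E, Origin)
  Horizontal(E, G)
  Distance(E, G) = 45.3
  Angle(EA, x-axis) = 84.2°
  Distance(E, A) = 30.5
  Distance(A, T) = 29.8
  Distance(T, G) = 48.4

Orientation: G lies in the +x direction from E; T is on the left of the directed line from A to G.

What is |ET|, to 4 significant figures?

53.81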